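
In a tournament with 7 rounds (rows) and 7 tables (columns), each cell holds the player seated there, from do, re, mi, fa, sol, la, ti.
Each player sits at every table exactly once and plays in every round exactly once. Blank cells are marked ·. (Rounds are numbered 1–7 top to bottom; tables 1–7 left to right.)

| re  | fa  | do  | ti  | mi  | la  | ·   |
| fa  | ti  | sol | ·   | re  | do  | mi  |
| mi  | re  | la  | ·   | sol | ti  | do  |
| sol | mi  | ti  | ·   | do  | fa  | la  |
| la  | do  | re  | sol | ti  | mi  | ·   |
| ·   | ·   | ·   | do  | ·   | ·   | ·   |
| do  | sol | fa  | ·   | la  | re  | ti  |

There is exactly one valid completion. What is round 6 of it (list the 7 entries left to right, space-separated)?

ti la mi do fa sol re

Round 6, table 1: round 6 has {do} and table 1 has {do, re, mi, fa, sol, la}, leaving only ti.
Round 6, table 2: round 6 has {do, ti} and table 2 has {do, re, mi, fa, sol, ti}, leaving only la.
Round 6, table 3: round 6 has {do, la, ti} and table 3 has {do, re, fa, sol, la, ti}, leaving only mi.
Round 6, table 5: round 6 has {do, mi, la, ti} and table 5 has {do, re, mi, sol, la, ti}, leaving only fa.
Round 6, table 6: round 6 has {do, mi, fa, la, ti} and table 6 has {do, re, mi, fa, la, ti}, leaving only sol.
Round 6, table 7: round 6 has {do, mi, fa, sol, la, ti} and table 7 has {do, mi, la, ti}, leaving only re.
So round 6 reads: ti la mi do fa sol re.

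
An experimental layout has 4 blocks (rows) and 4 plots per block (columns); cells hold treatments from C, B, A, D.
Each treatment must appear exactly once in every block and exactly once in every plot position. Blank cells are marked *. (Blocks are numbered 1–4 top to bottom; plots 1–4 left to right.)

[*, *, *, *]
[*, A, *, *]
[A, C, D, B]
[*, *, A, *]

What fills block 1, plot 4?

A

Block 1, plot 4 is narrowed to {C, A, D}.
If it were C, then block 1, plot 2 would be left with no valid symbol.
If it were D, then block 1, plot 3 would be left with no valid symbol.
So block 1, plot 4 must be A.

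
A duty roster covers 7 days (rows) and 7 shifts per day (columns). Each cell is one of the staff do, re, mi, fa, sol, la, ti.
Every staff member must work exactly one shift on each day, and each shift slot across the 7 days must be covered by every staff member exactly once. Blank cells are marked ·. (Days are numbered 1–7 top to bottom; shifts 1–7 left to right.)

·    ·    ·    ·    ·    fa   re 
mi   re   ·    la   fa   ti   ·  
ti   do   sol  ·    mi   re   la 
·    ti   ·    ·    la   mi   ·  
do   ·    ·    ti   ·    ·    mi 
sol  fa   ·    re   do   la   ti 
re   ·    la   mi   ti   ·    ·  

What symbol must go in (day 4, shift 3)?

re

Day 1, shift 1: day 1 has {re, fa} and shift 1 has {do, re, mi, sol, ti}, leaving only la.
Day 1, shift 5: day 1 has {re, fa, la} and shift 5 has {do, mi, fa, la, ti}, leaving only sol.
Day 1, shift 2: day 1 has {re, fa, sol, la} and shift 2 has {do, re, fa, ti}, leaving only mi.
Day 1, shift 4: day 1 has {re, mi, fa, sol, la} and shift 4 has {re, mi, la, ti}, leaving only do.
Day 1, shift 3: day 1 has {do, re, mi, fa, sol, la} and shift 3 has {sol, la}, leaving only ti.
Day 2, shift 3: day 2 has {re, mi, fa, la, ti} and shift 3 has {sol, la, ti}, leaving only do.
Day 2, shift 7: day 2 has {do, re, mi, fa, la, ti} and shift 7 has {re, mi, la, ti}, leaving only sol.
Day 3, shift 4: day 3 has {do, re, mi, sol, la, ti} and shift 4 has {do, re, mi, la, ti}, leaving only fa.
Day 4, shift 1: day 4 has {mi, la, ti} and shift 1 has {do, re, mi, sol, la, ti}, leaving only fa.
Day 4 already has {mi, fa, la, ti} and shift 3 already has {do, sol, la, ti}, so day 4, shift 3 must be re.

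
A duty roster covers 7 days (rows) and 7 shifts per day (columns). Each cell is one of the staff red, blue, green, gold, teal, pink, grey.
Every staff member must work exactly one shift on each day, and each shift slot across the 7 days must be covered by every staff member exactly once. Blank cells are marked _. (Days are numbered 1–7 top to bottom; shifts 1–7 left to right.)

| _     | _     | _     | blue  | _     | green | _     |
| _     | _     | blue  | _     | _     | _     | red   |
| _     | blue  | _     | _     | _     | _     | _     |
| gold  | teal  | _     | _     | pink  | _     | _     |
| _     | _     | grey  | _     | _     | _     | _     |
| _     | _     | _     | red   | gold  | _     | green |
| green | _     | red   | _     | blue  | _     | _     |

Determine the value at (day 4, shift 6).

Day 4, shift 3: day 4 has {gold, teal, pink} and shift 3 has {red, blue, grey}, leaving only green.
Day 4, shift 4: day 4 has {green, gold, teal, pink} and shift 4 has {red, blue}, leaving only grey.
Day 4, shift 7: day 4 has {green, gold, teal, pink, grey} and shift 7 has {red, green}, leaving only blue.
Day 4 already has {blue, green, gold, teal, pink, grey} and shift 6 already has {green}, so day 4, shift 6 must be red.

red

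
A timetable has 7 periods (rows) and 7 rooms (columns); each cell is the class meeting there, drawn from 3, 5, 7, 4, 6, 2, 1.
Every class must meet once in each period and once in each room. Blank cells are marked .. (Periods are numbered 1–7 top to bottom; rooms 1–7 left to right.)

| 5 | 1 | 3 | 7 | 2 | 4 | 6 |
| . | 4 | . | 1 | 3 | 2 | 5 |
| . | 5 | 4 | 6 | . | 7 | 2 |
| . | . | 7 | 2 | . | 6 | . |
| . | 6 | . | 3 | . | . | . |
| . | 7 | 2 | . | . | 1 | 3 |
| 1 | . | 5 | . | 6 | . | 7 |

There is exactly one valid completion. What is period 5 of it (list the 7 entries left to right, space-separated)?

Period 5, room 3: period 5 has {3, 6} and room 3 has {3, 5, 7, 4, 2}, leaving only 1.
Period 5, room 6: period 5 has {3, 6, 1} and room 6 has {7, 4, 6, 2, 1}, leaving only 5.
Period 5, room 7: period 5 has {3, 5, 6, 1} and room 7 has {3, 5, 7, 6, 2}, leaving only 4.
Period 5, room 5: period 5 has {3, 5, 4, 6, 1} and room 5 has {3, 6, 2}, leaving only 7.
Period 5, room 1: period 5 has {3, 5, 7, 4, 6, 1} and room 1 has {5, 1}, leaving only 2.
So period 5 reads: 2 6 1 3 7 5 4.

2 6 1 3 7 5 4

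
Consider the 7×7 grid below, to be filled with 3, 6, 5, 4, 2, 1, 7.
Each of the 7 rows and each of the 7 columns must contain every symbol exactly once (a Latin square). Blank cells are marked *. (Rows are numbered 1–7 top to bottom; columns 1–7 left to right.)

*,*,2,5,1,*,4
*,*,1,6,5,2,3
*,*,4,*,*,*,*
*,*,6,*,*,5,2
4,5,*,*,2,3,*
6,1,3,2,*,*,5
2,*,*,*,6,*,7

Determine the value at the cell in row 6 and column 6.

Row 2, column 1: row 2 has {3, 6, 5, 2, 1} and column 1 has {6, 4, 2}, leaving only 7.
Row 1, column 1: row 1 has {5, 4, 2, 1} and column 1 has {6, 4, 2, 7}, leaving only 3.
Row 2, column 2: row 2 has {3, 6, 5, 2, 1, 7} and column 2 has {5, 1}, leaving only 4.
Row 4, column 1: row 4 has {6, 5, 2} and column 1 has {3, 6, 4, 2, 7}, leaving only 1.
Row 3, column 1: row 3 has {4} and column 1 has {3, 6, 4, 2, 1, 7}, leaving only 5.
Row 5, column 3: row 5 has {3, 5, 4, 2} and column 3 has {3, 6, 4, 2, 1}, leaving only 7.
Row 5, column 4: row 5 has {3, 5, 4, 2, 7} and column 4 has {6, 5, 2}, leaving only 1.
Row 5, column 7: row 5 has {3, 5, 4, 2, 1, 7} and column 7 has {3, 5, 4, 2, 7}, leaving only 6.
Row 3, column 7: row 3 has {5, 4} and column 7 has {3, 6, 5, 4, 2, 7}, leaving only 1.
Row 7, column 2: row 7 has {6, 2, 7} and column 2 has {5, 4, 1}, leaving only 3.
Row 4, column 2: row 4 has {6, 5, 2, 1} and column 2 has {3, 5, 4, 1}, leaving only 7.
Row 1, column 2: row 1 has {3, 5, 4, 2, 1} and column 2 has {3, 5, 4, 1, 7}, leaving only 6.
Row 1, column 6: row 1 has {3, 6, 5, 4, 2, 1} and column 6 has {3, 5, 2}, leaving only 7.
Row 6 already has {3, 6, 5, 2, 1} and column 6 already has {3, 5, 2, 7}, so row 6, column 6 must be 4.

4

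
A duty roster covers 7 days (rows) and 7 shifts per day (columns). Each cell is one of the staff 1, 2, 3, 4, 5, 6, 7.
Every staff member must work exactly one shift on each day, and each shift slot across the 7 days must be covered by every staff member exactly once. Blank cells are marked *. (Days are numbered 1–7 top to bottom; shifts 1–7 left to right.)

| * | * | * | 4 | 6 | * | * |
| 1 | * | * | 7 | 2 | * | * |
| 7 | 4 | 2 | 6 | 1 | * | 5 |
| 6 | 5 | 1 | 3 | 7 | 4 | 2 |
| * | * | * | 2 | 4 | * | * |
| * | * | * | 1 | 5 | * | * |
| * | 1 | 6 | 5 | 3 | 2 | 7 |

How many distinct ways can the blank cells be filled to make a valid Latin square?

Day 1, shift 1: eliminating its day and shift leaves {2, 3, 5}.
Day 1, shift 2: eliminating its day and shift leaves {2, 3, 7}.
Day 1, shift 3: eliminating its day and shift leaves {3, 5, 7}.
Day 1, shift 6: eliminating its day and shift leaves {1, 3, 5, 7}.
Day 1, shift 7: eliminating its day and shift leaves {1, 3}.
Day 2, shift 2: eliminating its day and shift leaves {3, 6}.
Day 2, shift 3: eliminating its day and shift leaves {3, 4, 5}.
Day 2, shift 6: eliminating its day and shift leaves {3, 5, 6}.
Day 2, shift 7: eliminating its day and shift leaves {3, 4, 6}.
Day 3, shift 6: eliminating its day and shift leaves {3}.
Day 5, shift 1: eliminating its day and shift leaves {3, 5}.
Day 5, shift 2: eliminating its day and shift leaves {3, 6, 7}.
Day 5, shift 3: eliminating its day and shift leaves {3, 5, 7}.
Day 5, shift 6: eliminating its day and shift leaves {1, 3, 5, 6, 7}.
Day 5, shift 7: eliminating its day and shift leaves {1, 3, 6}.
Day 6, shift 1: eliminating its day and shift leaves {2, 3, 4}.
Day 6, shift 2: eliminating its day and shift leaves {2, 3, 6, 7}.
Day 6, shift 3: eliminating its day and shift leaves {3, 4, 7}.
Day 6, shift 6: eliminating its day and shift leaves {3, 6, 7}.
Day 6, shift 7: eliminating its day and shift leaves {3, 4, 6}.
Day 7, shift 1: eliminating its day and shift leaves {4}.
Enumerating the assignments across these blanks that avoid any day or shift repeat gives 13 completions.

13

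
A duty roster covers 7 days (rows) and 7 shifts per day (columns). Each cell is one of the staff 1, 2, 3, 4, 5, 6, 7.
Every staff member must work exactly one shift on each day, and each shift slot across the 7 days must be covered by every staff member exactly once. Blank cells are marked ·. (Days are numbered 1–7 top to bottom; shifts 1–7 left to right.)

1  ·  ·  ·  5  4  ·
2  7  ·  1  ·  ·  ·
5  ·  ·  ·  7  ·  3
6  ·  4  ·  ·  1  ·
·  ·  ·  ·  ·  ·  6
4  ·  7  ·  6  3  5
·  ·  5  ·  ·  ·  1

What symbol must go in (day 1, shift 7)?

Day 2, shift 7: day 2 has {1, 2, 7} and shift 7 has {1, 3, 5, 6}, leaving only 4.
Day 2, shift 5: day 2 has {1, 2, 4, 7} and shift 5 has {5, 6, 7}, leaving only 3.
Day 2, shift 3: day 2 has {1, 2, 3, 4, 7} and shift 3 has {4, 5, 7}, leaving only 6.
Day 2, shift 6: day 2 has {1, 2, 3, 4, 6, 7} and shift 6 has {1, 3, 4}, leaving only 5.
Day 4, shift 5: day 4 has {1, 4, 6} and shift 5 has {3, 5, 6, 7}, leaving only 2.
Day 4, shift 7: day 4 has {1, 2, 4, 6} and shift 7 has {1, 3, 4, 5, 6}, leaving only 7.
Day 1 already has {1, 4, 5} and shift 7 already has {1, 3, 4, 5, 6, 7}, so day 1, shift 7 must be 2.

2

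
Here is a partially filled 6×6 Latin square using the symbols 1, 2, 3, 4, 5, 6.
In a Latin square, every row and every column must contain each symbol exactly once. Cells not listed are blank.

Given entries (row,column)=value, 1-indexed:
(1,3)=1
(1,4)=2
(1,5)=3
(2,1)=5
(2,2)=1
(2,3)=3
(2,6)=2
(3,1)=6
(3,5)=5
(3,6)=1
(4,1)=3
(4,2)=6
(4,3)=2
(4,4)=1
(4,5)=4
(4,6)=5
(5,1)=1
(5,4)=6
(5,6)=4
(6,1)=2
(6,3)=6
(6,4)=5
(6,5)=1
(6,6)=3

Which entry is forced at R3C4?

3

Row 1, column 1: row 1 has {1, 2, 3} and column 1 has {1, 2, 3, 5, 6}, leaving only 4.
Row 1, column 2: row 1 has {1, 2, 3, 4} and column 2 has {1, 6}, leaving only 5.
Row 1, column 6: row 1 has {1, 2, 3, 4, 5} and column 6 has {1, 2, 3, 4, 5}, leaving only 6.
Row 2, column 4: row 2 has {1, 2, 3, 5} and column 4 has {1, 2, 5, 6}, leaving only 4.
Row 3 already has {1, 5, 6} and column 4 already has {1, 2, 4, 5, 6}, so row 3, column 4 must be 3.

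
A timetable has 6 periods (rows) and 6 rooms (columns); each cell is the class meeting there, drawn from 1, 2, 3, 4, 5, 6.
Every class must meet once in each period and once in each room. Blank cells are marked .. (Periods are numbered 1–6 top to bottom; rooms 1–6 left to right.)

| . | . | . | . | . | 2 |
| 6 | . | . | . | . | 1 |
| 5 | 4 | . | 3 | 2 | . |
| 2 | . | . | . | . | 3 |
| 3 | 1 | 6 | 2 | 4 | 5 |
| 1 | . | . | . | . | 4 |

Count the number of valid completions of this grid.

14

Period 1, room 1: eliminating its period and room leaves {4}.
Period 1, room 2: eliminating its period and room leaves {3, 5, 6}.
Period 1, room 3: eliminating its period and room leaves {1, 3, 4, 5}.
Period 1, room 4: eliminating its period and room leaves {1, 4, 5, 6}.
Period 1, room 5: eliminating its period and room leaves {1, 3, 5, 6}.
Period 2, room 2: eliminating its period and room leaves {2, 3, 5}.
Period 2, room 3: eliminating its period and room leaves {2, 3, 4, 5}.
Period 2, room 4: eliminating its period and room leaves {4, 5}.
Period 2, room 5: eliminating its period and room leaves {3, 5}.
Period 3, room 3: eliminating its period and room leaves {1}.
Period 3, room 6: eliminating its period and room leaves {6}.
Period 4, room 2: eliminating its period and room leaves {5, 6}.
Period 4, room 3: eliminating its period and room leaves {1, 4, 5}.
Period 4, room 4: eliminating its period and room leaves {1, 4, 5, 6}.
Period 4, room 5: eliminating its period and room leaves {1, 5, 6}.
Period 6, room 2: eliminating its period and room leaves {2, 3, 5, 6}.
Period 6, room 3: eliminating its period and room leaves {2, 3, 5}.
Period 6, room 4: eliminating its period and room leaves {5, 6}.
Period 6, room 5: eliminating its period and room leaves {3, 5, 6}.
Enumerating the assignments across these blanks that avoid any period or room repeat gives 14 completions.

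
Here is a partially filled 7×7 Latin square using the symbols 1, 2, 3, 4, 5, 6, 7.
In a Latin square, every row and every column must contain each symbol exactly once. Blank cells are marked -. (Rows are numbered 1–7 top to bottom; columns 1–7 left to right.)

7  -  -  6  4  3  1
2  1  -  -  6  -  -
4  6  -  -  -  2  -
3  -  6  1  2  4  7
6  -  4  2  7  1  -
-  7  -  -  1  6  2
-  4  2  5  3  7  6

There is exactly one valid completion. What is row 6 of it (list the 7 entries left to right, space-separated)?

Row 6, column 1: row 6 has {1, 2, 6, 7} and column 1 has {2, 3, 4, 6, 7}, leaving only 5.
Row 6, column 3: row 6 has {1, 2, 5, 6, 7} and column 3 has {2, 4, 6}, leaving only 3.
Row 6, column 4: row 6 has {1, 2, 3, 5, 6, 7} and column 4 has {1, 2, 5, 6}, leaving only 4.
So row 6 reads: 5 7 3 4 1 6 2.

5 7 3 4 1 6 2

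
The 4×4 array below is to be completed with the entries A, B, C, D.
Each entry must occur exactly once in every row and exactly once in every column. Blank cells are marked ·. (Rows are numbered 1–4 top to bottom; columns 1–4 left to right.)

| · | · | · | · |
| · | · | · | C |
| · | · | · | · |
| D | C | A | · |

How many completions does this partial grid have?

8

Row 1, column 1: eliminating its row and column leaves {A, B, C}.
Row 1, column 2: eliminating its row and column leaves {A, B, D}.
Row 1, column 3: eliminating its row and column leaves {B, C, D}.
Row 1, column 4: eliminating its row and column leaves {A, B, D}.
Row 2, column 1: eliminating its row and column leaves {A, B}.
Row 2, column 2: eliminating its row and column leaves {A, B, D}.
Row 2, column 3: eliminating its row and column leaves {B, D}.
Row 3, column 1: eliminating its row and column leaves {A, B, C}.
Row 3, column 2: eliminating its row and column leaves {A, B, D}.
Row 3, column 3: eliminating its row and column leaves {B, C, D}.
Row 3, column 4: eliminating its row and column leaves {A, B, D}.
Row 4, column 4: eliminating its row and column leaves {B}.
Enumerating the assignments across these blanks that avoid any row or column repeat gives 8 completions.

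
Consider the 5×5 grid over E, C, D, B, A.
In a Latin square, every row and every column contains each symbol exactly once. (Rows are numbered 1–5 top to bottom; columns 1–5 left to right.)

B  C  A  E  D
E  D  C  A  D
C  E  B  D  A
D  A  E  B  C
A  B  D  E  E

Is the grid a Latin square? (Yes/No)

Row 5 contains E twice (at columns 4 and 5); row 2 is also not a permutation.

No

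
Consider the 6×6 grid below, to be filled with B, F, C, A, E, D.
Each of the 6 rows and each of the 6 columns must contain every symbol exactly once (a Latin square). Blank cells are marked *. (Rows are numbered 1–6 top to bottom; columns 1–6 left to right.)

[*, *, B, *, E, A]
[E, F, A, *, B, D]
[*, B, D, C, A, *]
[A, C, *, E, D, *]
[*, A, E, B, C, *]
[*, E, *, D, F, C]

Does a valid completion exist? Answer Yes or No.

Row 2, column 4: row 2 together with column 4 already contain {B, F, C, A, E, D} — every symbol — so nothing can go there. The grid has no valid completion.

No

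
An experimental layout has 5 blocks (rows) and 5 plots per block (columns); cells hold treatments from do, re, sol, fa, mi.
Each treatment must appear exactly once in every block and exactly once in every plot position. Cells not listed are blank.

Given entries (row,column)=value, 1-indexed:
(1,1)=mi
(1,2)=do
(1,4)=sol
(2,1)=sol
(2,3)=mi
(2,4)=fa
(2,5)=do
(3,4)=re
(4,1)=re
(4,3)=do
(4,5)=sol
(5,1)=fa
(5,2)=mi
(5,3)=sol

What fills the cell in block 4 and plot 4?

Block 4 already has {do, re, sol} and plot 4 already has {re, sol, fa}, so block 4, plot 4 must be mi.

mi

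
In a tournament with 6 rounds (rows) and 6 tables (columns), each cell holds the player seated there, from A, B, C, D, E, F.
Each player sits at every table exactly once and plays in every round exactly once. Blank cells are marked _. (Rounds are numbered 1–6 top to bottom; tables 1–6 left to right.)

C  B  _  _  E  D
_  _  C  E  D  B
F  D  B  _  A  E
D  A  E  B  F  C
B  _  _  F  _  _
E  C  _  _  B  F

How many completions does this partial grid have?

Round 1, table 3: eliminating its round and table leaves {A, F}.
Round 1, table 4: eliminating its round and table leaves {A}.
Round 2, table 1: eliminating its round and table leaves {A}.
Round 2, table 2: eliminating its round and table leaves {F}.
Round 3, table 4: eliminating its round and table leaves {C}.
Round 5, table 2: eliminating its round and table leaves {E}.
Round 5, table 3: eliminating its round and table leaves {A, D}.
Round 5, table 5: eliminating its round and table leaves {C}.
Round 5, table 6: eliminating its round and table leaves {A}.
Round 6, table 3: eliminating its round and table leaves {A, D}.
Round 6, table 4: eliminating its round and table leaves {A, D}.
Only one assignment across all blanks avoids any round or table repeat, giving 1 completion.

1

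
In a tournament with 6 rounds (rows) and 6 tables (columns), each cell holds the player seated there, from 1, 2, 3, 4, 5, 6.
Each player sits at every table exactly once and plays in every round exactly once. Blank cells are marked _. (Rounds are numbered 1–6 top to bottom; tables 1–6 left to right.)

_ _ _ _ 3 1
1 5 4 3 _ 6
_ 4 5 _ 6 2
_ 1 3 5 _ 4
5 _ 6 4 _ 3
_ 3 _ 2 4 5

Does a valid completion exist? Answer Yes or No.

No

Round 1, table 3: round 1 has {1, 3} and table 3 has {3, 4, 5, 6}, so it must be 2.
Round 1, table 2: round 1 has {1, 2, 3} and table 2 has {1, 3, 4, 5}, so it must be 6.
Now round 1, table 4: round 1 together with table 4 already contain {1, 2, 3, 4, 5, 6} — every symbol — so nothing can go there. The grid has no valid completion.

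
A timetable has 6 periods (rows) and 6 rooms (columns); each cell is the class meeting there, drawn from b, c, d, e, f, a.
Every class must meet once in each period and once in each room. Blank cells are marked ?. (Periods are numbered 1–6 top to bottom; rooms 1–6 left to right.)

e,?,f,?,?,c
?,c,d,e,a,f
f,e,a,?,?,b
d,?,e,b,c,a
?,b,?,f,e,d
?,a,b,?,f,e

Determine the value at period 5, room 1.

Period 1, room 2: period 1 has {c, e, f} and room 2 has {b, c, e, a}, leaving only d.
Period 1, room 4: period 1 has {c, d, e, f} and room 4 has {b, e, f}, leaving only a.
Period 1, room 5: period 1 has {c, d, e, f, a} and room 5 has {c, e, f, a}, leaving only b.
Period 2, room 1: period 2 has {c, d, e, f, a} and room 1 has {d, e, f}, leaving only b.
Period 3, room 5: period 3 has {b, e, f, a} and room 5 has {b, c, e, f, a}, leaving only d.
Period 3, room 4: period 3 has {b, d, e, f, a} and room 4 has {b, e, f, a}, leaving only c.
Period 4, room 2: period 4 has {b, c, d, e, a} and room 2 has {b, c, d, e, a}, leaving only f.
Period 5, room 3: period 5 has {b, d, e, f} and room 3 has {b, d, e, f, a}, leaving only c.
Period 5 already has {b, c, d, e, f} and room 1 already has {b, d, e, f}, so period 5, room 1 must be a.

a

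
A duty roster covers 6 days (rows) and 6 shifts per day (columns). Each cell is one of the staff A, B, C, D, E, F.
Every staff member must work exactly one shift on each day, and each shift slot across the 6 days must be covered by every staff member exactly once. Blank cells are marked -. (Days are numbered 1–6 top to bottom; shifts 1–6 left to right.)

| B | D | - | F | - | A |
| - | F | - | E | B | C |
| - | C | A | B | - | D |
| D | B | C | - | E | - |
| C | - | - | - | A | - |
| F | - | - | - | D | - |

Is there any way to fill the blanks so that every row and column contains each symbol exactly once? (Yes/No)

Yes

No day or shift among the givens repeats a symbol, and propagating forced cells runs into no contradiction.
One valid completion exists (for instance, B D E F C A / A F D E B C / E C A B F D / D B C A E F / C E F D A B / F A B C D E).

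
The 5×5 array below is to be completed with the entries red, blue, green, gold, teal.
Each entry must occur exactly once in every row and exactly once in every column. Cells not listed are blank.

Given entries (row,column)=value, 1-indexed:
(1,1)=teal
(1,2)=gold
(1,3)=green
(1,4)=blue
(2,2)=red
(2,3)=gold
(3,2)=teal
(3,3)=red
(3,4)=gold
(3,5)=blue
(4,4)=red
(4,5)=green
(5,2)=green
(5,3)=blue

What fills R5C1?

Row 1, column 5: row 1 has {blue, green, gold, teal} and column 5 has {blue, green}, leaving only red.
Row 2, column 5: row 2 has {red, gold} and column 5 has {red, blue, green}, leaving only teal.
Row 2, column 4: row 2 has {red, gold, teal} and column 4 has {red, blue, gold}, leaving only green.
Row 2, column 1: row 2 has {red, green, gold, teal} and column 1 has {teal}, leaving only blue.
Row 3, column 1: row 3 has {red, blue, gold, teal} and column 1 has {blue, teal}, leaving only green.
Row 4, column 1: row 4 has {red, green} and column 1 has {blue, green, teal}, leaving only gold.
Row 5 already has {blue, green} and column 1 already has {blue, green, gold, teal}, so row 5, column 1 must be red.

red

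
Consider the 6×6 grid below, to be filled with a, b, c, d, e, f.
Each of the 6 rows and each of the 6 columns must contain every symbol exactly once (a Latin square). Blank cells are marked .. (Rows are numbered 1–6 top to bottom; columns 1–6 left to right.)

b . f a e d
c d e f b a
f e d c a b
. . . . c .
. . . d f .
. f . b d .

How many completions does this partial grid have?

Row 1, column 2: eliminating its row and column leaves {c}.
Row 4, column 1: eliminating its row and column leaves {a, d, e}.
Row 4, column 2: eliminating its row and column leaves {a, b}.
Row 4, column 3: eliminating its row and column leaves {a, b}.
Row 4, column 4: eliminating its row and column leaves {e}.
Row 4, column 6: eliminating its row and column leaves {e, f}.
Row 5, column 1: eliminating its row and column leaves {a, e}.
Row 5, column 2: eliminating its row and column leaves {a, b, c}.
Row 5, column 3: eliminating its row and column leaves {a, b, c}.
Row 5, column 6: eliminating its row and column leaves {c, e}.
Row 6, column 1: eliminating its row and column leaves {a, e}.
Row 6, column 3: eliminating its row and column leaves {a, c}.
Row 6, column 6: eliminating its row and column leaves {c, e}.
Enumerating the assignments across these blanks that avoid any row or column repeat gives 3 completions.

3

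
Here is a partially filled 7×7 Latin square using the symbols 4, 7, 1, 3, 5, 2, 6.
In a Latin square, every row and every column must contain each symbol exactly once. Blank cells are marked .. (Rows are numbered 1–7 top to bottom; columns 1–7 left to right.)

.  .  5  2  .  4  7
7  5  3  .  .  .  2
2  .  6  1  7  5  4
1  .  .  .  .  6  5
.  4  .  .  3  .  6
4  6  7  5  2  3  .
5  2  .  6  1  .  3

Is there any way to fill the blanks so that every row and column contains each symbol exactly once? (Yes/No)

No

Row 5, column 1: row 5 together with column 1 already contain {4, 7, 1, 3, 5, 2, 6} — every symbol — so nothing can go there. The grid has no valid completion.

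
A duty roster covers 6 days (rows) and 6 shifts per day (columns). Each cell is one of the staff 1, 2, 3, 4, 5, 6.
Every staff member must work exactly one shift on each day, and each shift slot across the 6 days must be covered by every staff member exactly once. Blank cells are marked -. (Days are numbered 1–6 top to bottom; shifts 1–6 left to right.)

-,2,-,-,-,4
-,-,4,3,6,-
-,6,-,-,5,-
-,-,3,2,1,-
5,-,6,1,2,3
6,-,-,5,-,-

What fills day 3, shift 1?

3

Day 1, shift 4: day 1 has {2, 4} and shift 4 has {1, 2, 3, 5}, leaving only 6.
Day 1, shift 5: day 1 has {2, 4, 6} and shift 5 has {1, 2, 5, 6}, leaving only 3.
Day 1, shift 1: day 1 has {2, 3, 4, 6} and shift 1 has {5, 6}, leaving only 1.
Day 1, shift 3: day 1 has {1, 2, 3, 4, 6} and shift 3 has {3, 4, 6}, leaving only 5.
Day 2, shift 1: day 2 has {3, 4, 6} and shift 1 has {1, 5, 6}, leaving only 2.
Day 3, shift 4: day 3 has {5, 6} and shift 4 has {1, 2, 3, 5, 6}, leaving only 4.
Day 3 already has {4, 5, 6} and shift 1 already has {1, 2, 5, 6}, so day 3, shift 1 must be 3.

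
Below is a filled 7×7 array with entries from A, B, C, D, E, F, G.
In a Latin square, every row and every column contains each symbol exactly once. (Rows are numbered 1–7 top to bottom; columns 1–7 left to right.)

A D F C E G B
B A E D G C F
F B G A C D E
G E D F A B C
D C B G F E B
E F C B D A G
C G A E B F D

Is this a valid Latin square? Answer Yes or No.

No

Row 5 contains B twice (at columns 3 and 7), so it is not a permutation.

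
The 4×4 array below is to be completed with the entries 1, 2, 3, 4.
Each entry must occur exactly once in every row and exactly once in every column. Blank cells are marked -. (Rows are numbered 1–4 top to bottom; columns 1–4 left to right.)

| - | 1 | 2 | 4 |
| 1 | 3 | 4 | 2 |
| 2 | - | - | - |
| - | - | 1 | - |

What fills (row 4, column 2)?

Row 1, column 1: row 1 has {1, 2, 4} and column 1 has {1, 2}, leaving only 3.
Row 3, column 2: row 3 has {2} and column 2 has {1, 3}, leaving only 4.
Row 4 already has {1} and column 2 already has {1, 3, 4}, so row 4, column 2 must be 2.

2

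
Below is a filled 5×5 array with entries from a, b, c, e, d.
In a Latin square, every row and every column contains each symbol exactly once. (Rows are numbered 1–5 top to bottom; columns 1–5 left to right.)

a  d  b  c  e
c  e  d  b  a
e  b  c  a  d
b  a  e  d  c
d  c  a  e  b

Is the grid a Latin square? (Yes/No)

Each row is a permutation of the 5 symbols, and so is each column.

Yes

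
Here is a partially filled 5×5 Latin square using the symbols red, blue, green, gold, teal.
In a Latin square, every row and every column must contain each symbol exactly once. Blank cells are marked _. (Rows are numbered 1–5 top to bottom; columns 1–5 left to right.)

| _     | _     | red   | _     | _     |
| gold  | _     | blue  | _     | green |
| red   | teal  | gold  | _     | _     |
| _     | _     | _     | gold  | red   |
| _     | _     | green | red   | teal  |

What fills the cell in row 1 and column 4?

blue

Row 2, column 2: row 2 has {blue, green, gold} and column 2 has {teal}, leaving only red.
Row 2, column 4: row 2 has {red, blue, green, gold} and column 4 has {red, gold}, leaving only teal.
Row 3, column 5: row 3 has {red, gold, teal} and column 5 has {red, green, teal}, leaving only blue.
Row 1, column 5: row 1 has {red} and column 5 has {red, blue, green, teal}, leaving only gold.
Row 3, column 4: row 3 has {red, blue, gold, teal} and column 4 has {red, gold, teal}, leaving only green.
Row 1 already has {red, gold} and column 4 already has {red, green, gold, teal}, so row 1, column 4 must be blue.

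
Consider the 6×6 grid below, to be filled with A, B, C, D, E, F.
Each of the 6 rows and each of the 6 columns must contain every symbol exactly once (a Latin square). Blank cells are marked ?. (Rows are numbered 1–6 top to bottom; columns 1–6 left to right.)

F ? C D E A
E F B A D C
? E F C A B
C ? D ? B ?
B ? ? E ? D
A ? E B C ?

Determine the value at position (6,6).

F

Row 6 already has {A, B, C, E} and column 6 already has {A, B, C, D}, so row 6, column 6 must be F.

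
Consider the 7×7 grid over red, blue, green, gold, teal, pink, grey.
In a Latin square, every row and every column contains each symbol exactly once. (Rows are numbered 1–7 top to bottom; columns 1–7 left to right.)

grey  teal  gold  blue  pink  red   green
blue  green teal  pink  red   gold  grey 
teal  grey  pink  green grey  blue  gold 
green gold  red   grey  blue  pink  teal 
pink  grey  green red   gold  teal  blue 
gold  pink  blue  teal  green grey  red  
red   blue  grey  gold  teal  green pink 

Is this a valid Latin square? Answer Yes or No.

No

Column 2 contains grey twice (at rows 3 and 5), so it is not a permutation.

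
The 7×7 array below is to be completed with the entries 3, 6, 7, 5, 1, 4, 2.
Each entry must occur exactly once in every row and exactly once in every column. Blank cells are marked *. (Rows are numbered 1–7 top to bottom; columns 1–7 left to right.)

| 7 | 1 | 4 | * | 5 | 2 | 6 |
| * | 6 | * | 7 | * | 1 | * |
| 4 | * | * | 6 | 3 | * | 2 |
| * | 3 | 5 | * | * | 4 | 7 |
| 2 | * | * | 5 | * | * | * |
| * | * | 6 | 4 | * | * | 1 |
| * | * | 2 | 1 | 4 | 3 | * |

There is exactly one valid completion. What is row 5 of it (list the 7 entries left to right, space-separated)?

2 4 7 5 1 6 3

Row 1, column 4: row 1 has {6, 7, 5, 1, 4, 2} and column 4 has {6, 7, 5, 1, 4}, leaving only 3.
Row 2, column 3: row 2 has {6, 7, 1} and column 3 has {6, 5, 4, 2}, leaving only 3.
Row 2, column 1: row 2 has {3, 6, 7, 1} and column 1 has {7, 4, 2}, leaving only 5.
Row 2, column 5: row 2 has {3, 6, 7, 5, 1} and column 5 has {3, 5, 4}, leaving only 2.
Row 2, column 7: row 2 has {3, 6, 7, 5, 1, 2} and column 7 has {6, 7, 1, 2}, leaving only 4.
Row 5, column 7: row 5 has {5, 2} and column 7 has {6, 7, 1, 4, 2}, leaving only 3.
Row 4, column 4: row 4 has {3, 7, 5, 4} and column 4 has {3, 6, 7, 5, 1, 4}, leaving only 2.
Row 6, column 1: row 6 has {6, 1, 4} and column 1 has {7, 5, 4, 2}, leaving only 3.
Row 6, column 5: row 6 has {3, 6, 1, 4} and column 5 has {3, 5, 4, 2}, leaving only 7.
Row 6, column 6: row 6 has {3, 6, 7, 1, 4} and column 6 has {3, 1, 4, 2}, leaving only 5.
Row 3, column 6: row 3 has {3, 6, 4, 2} and column 6 has {3, 5, 1, 4, 2}, leaving only 7.
Row 5, column 6: row 5 has {3, 5, 2} and column 6 has {3, 7, 5, 1, 4, 2}, leaving only 6.
Row 5, column 5: row 5 has {3, 6, 5, 2} and column 5 has {3, 7, 5, 4, 2}, leaving only 1.
Row 5, column 3: row 5 has {3, 6, 5, 1, 2} and column 3 has {3, 6, 5, 4, 2}, leaving only 7.
Row 5, column 2: row 5 has {3, 6, 7, 5, 1, 2} and column 2 has {3, 6, 1}, leaving only 4.
So row 5 reads: 2 4 7 5 1 6 3.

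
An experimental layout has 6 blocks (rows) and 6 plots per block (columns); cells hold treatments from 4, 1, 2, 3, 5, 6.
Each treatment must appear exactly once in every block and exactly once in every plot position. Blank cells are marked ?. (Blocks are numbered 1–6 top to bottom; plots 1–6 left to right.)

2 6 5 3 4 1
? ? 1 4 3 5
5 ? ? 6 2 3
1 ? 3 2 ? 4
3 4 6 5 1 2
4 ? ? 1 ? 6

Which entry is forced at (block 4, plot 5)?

6

Block 2, plot 1: block 2 has {4, 1, 3, 5} and plot 1 has {4, 1, 2, 3, 5}, leaving only 6.
Block 2, plot 2: block 2 has {4, 1, 3, 5, 6} and plot 2 has {4, 6}, leaving only 2.
Block 3, plot 2: block 3 has {2, 3, 5, 6} and plot 2 has {4, 2, 6}, leaving only 1.
Block 3, plot 3: block 3 has {1, 2, 3, 5, 6} and plot 3 has {1, 3, 5, 6}, leaving only 4.
Block 4, plot 2: block 4 has {4, 1, 2, 3} and plot 2 has {4, 1, 2, 6}, leaving only 5.
Block 4 already has {4, 1, 2, 3, 5} and plot 5 already has {4, 1, 2, 3}, so block 4, plot 5 must be 6.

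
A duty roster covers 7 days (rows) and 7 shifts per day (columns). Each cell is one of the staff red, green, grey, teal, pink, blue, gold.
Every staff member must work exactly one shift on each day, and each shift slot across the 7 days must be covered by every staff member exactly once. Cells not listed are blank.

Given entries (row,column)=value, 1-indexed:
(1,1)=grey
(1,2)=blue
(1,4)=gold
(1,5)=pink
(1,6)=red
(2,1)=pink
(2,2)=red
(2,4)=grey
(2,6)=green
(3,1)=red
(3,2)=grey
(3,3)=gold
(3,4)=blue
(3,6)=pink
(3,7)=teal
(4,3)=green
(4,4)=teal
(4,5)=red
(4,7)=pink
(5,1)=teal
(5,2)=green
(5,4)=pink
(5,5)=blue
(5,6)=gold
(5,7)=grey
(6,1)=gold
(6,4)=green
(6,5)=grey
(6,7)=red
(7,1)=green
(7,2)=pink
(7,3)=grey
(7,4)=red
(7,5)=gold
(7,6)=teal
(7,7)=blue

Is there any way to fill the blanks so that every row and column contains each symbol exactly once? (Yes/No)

Yes

No day or shift among the givens repeats a symbol, and propagating forced cells runs into no contradiction.
One valid completion exists (for instance, grey blue teal gold pink red green / pink red blue grey teal green gold / red grey gold blue green pink teal / blue gold green teal red grey pink / teal green red pink blue gold grey / gold teal pink green grey blue red / green pink grey red gold teal blue).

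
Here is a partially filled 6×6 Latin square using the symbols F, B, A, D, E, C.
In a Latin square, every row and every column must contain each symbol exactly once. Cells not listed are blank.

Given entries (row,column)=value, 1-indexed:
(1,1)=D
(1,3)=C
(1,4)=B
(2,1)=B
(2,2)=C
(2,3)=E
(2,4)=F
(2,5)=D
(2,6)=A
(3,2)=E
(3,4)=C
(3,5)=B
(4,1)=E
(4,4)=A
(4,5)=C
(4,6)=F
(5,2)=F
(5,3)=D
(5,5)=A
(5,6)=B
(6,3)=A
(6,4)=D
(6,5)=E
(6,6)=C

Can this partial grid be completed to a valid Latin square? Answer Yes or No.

Yes

No row or column among the givens repeats a symbol, and propagating forced cells runs into no contradiction.
One valid completion exists (for instance, D A C B F E / B C E F D A / A E F C B D / E D B A C F / C F D E A B / F B A D E C).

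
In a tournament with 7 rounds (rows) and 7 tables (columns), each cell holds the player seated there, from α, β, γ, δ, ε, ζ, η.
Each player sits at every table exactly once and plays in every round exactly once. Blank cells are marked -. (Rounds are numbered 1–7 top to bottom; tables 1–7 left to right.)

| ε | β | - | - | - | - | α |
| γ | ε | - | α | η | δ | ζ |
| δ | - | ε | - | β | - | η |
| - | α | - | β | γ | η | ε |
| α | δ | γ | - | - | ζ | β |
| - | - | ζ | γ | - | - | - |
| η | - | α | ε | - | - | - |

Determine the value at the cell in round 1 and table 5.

ζ

Round 1, table 6: round 1 has {α, β, ε} and table 6 has {δ, ζ, η}, leaving only γ.
Round 2, table 3: round 2 has {α, γ, δ, ε, ζ, η} and table 3 has {α, γ, ε, ζ}, leaving only β.
Round 3, table 4: round 3 has {β, δ, ε, η} and table 4 has {α, β, γ, ε}, leaving only ζ.
Round 3, table 2: round 3 has {β, δ, ε, ζ, η} and table 2 has {α, β, δ, ε}, leaving only γ.
Round 3, table 6: round 3 has {β, γ, δ, ε, ζ, η} and table 6 has {γ, δ, ζ, η}, leaving only α.
Round 4, table 1: round 4 has {α, β, γ, ε, η} and table 1 has {α, γ, δ, ε, η}, leaving only ζ.
Round 4, table 3: round 4 has {α, β, γ, ε, ζ, η} and table 3 has {α, β, γ, ε, ζ}, leaving only δ.
Round 1, table 3: round 1 has {α, β, γ, ε} and table 3 has {α, β, γ, δ, ε, ζ}, leaving only η.
Round 1, table 4: round 1 has {α, β, γ, ε, η} and table 4 has {α, β, γ, ε, ζ}, leaving only δ.
Round 1 already has {α, β, γ, δ, ε, η} and table 5 already has {β, γ, η}, so round 1, table 5 must be ζ.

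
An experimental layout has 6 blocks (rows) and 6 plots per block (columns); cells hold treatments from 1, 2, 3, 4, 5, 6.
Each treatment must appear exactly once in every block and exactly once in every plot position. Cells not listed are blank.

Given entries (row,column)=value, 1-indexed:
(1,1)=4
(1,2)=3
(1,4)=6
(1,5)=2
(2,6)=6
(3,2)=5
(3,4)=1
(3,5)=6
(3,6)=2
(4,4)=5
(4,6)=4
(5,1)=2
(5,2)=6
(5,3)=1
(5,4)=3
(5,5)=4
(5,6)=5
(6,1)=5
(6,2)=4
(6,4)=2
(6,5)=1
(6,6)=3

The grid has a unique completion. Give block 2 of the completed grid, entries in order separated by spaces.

1 2 3 4 5 6

Block 2, plot 4: block 2 has {6} and plot 4 has {1, 2, 3, 5, 6}, leaving only 4.
Block 1, plot 3: block 1 has {2, 3, 4, 6} and plot 3 has {1}, leaving only 5.
Block 1, plot 6: block 1 has {2, 3, 4, 5, 6} and plot 6 has {2, 3, 4, 5, 6}, leaving only 1.
Block 3, plot 1: block 3 has {1, 2, 5, 6} and plot 1 has {2, 4, 5}, leaving only 3.
Block 2, plot 1: block 2 has {4, 6} and plot 1 has {2, 3, 4, 5}, leaving only 1.
Block 2, plot 2: block 2 has {1, 4, 6} and plot 2 has {3, 4, 5, 6}, leaving only 2.
Block 2, plot 3: block 2 has {1, 2, 4, 6} and plot 3 has {1, 5}, leaving only 3.
Block 2, plot 5: block 2 has {1, 2, 3, 4, 6} and plot 5 has {1, 2, 4, 6}, leaving only 5.
So block 2 reads: 1 2 3 4 5 6.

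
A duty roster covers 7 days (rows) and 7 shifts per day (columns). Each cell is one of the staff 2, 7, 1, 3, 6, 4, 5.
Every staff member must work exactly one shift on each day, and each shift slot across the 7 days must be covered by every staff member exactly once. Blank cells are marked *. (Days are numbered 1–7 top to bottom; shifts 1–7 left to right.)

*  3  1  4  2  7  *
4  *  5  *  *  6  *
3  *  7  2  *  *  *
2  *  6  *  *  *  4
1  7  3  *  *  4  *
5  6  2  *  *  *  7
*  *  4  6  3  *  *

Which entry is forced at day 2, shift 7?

Day 1, shift 1: day 1 has {2, 7, 1, 3, 4} and shift 1 has {2, 1, 3, 4, 5}, leaving only 6.
Day 1, shift 7: day 1 has {2, 7, 1, 3, 6, 4} and shift 7 has {7, 4}, leaving only 5.
Day 5, shift 4: day 5 has {7, 1, 3, 4} and shift 4 has {2, 6, 4}, leaving only 5.
Day 5, shift 5: day 5 has {7, 1, 3, 4, 5} and shift 5 has {2, 3}, leaving only 6.
Day 5, shift 7: day 5 has {7, 1, 3, 6, 4, 5} and shift 7 has {7, 4, 5}, leaving only 2.
Day 7, shift 1: day 7 has {3, 6, 4} and shift 1 has {2, 1, 3, 6, 4, 5}, leaving only 7.
Day 7, shift 7: day 7 has {7, 3, 6, 4} and shift 7 has {2, 7, 4, 5}, leaving only 1.
Day 2 already has {6, 4, 5} and shift 7 already has {2, 7, 1, 4, 5}, so day 2, shift 7 must be 3.

3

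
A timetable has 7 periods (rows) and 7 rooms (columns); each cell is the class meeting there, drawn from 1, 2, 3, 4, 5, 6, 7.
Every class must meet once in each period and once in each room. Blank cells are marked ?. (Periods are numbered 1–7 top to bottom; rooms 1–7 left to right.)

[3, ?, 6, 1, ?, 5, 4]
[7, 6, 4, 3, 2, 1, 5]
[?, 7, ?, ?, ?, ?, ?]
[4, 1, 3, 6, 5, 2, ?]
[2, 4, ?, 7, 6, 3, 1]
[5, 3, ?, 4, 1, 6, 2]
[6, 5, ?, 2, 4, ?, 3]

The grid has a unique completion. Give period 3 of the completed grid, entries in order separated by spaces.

Period 3, room 1: period 3 has {7} and room 1 has {2, 3, 4, 5, 6, 7}, leaving only 1.
Period 3, room 4: period 3 has {1, 7} and room 4 has {1, 2, 3, 4, 6, 7}, leaving only 5.
Period 3, room 3: period 3 has {1, 5, 7} and room 3 has {3, 4, 6}, leaving only 2.
Period 3, room 5: period 3 has {1, 2, 5, 7} and room 5 has {1, 2, 4, 5, 6}, leaving only 3.
Period 3, room 6: period 3 has {1, 2, 3, 5, 7} and room 6 has {1, 2, 3, 5, 6}, leaving only 4.
Period 3, room 7: period 3 has {1, 2, 3, 4, 5, 7} and room 7 has {1, 2, 3, 4, 5}, leaving only 6.
So period 3 reads: 1 7 2 5 3 4 6.

1 7 2 5 3 4 6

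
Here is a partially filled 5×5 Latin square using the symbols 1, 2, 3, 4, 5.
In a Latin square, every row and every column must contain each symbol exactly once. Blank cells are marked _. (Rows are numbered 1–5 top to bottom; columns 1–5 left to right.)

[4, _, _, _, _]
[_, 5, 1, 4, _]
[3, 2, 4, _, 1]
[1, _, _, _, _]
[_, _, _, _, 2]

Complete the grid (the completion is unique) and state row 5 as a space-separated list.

5 4 3 1 2

Row 5, column 1: row 5 has {2} and column 1 has {1, 3, 4}, leaving only 5.
Row 5, column 3: row 5 has {2, 5} and column 3 has {1, 4}, leaving only 3.
Row 5, column 4: row 5 has {2, 3, 5} and column 4 has {4}, leaving only 1.
Row 5, column 2: row 5 has {1, 2, 3, 5} and column 2 has {2, 5}, leaving only 4.
So row 5 reads: 5 4 3 1 2.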